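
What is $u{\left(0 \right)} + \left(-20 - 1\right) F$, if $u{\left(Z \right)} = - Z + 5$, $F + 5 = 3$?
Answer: $47$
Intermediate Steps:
$F = -2$ ($F = -5 + 3 = -2$)
$u{\left(Z \right)} = 5 - Z$
$u{\left(0 \right)} + \left(-20 - 1\right) F = \left(5 - 0\right) + \left(-20 - 1\right) \left(-2\right) = \left(5 + 0\right) - -42 = 5 + 42 = 47$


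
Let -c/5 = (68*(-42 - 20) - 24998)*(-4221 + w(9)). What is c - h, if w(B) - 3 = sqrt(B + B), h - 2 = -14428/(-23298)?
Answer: -7177219886252/11649 + 438210*sqrt(2) ≈ -6.1550e+8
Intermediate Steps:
h = 30512/11649 (h = 2 - 14428/(-23298) = 2 - 14428*(-1/23298) = 2 + 7214/11649 = 30512/11649 ≈ 2.6193)
w(B) = 3 + sqrt(2)*sqrt(B) (w(B) = 3 + sqrt(B + B) = 3 + sqrt(2*B) = 3 + sqrt(2)*sqrt(B))
c = -616123260 + 438210*sqrt(2) (c = -5*(68*(-42 - 20) - 24998)*(-4221 + (3 + sqrt(2)*sqrt(9))) = -5*(68*(-62) - 24998)*(-4221 + (3 + sqrt(2)*3)) = -5*(-4216 - 24998)*(-4221 + (3 + 3*sqrt(2))) = -(-146070)*(-4218 + 3*sqrt(2)) = -5*(123224652 - 87642*sqrt(2)) = -616123260 + 438210*sqrt(2) ≈ -6.1550e+8)
c - h = (-616123260 + 438210*sqrt(2)) - 1*30512/11649 = (-616123260 + 438210*sqrt(2)) - 30512/11649 = -7177219886252/11649 + 438210*sqrt(2)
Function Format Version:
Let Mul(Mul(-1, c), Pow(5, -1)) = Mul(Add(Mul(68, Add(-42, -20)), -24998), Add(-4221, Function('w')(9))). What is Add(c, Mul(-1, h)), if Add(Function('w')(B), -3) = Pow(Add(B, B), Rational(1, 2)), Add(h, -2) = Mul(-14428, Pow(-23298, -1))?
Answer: Add(Rational(-7177219886252, 11649), Mul(438210, Pow(2, Rational(1, 2)))) ≈ -6.1550e+8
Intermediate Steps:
h = Rational(30512, 11649) (h = Add(2, Mul(-14428, Pow(-23298, -1))) = Add(2, Mul(-14428, Rational(-1, 23298))) = Add(2, Rational(7214, 11649)) = Rational(30512, 11649) ≈ 2.6193)
Function('w')(B) = Add(3, Mul(Pow(2, Rational(1, 2)), Pow(B, Rational(1, 2)))) (Function('w')(B) = Add(3, Pow(Add(B, B), Rational(1, 2))) = Add(3, Pow(Mul(2, B), Rational(1, 2))) = Add(3, Mul(Pow(2, Rational(1, 2)), Pow(B, Rational(1, 2)))))
c = Add(-616123260, Mul(438210, Pow(2, Rational(1, 2)))) (c = Mul(-5, Mul(Add(Mul(68, Add(-42, -20)), -24998), Add(-4221, Add(3, Mul(Pow(2, Rational(1, 2)), Pow(9, Rational(1, 2))))))) = Mul(-5, Mul(Add(Mul(68, -62), -24998), Add(-4221, Add(3, Mul(Pow(2, Rational(1, 2)), 3))))) = Mul(-5, Mul(Add(-4216, -24998), Add(-4221, Add(3, Mul(3, Pow(2, Rational(1, 2))))))) = Mul(-5, Mul(-29214, Add(-4218, Mul(3, Pow(2, Rational(1, 2)))))) = Mul(-5, Add(123224652, Mul(-87642, Pow(2, Rational(1, 2))))) = Add(-616123260, Mul(438210, Pow(2, Rational(1, 2)))) ≈ -6.1550e+8)
Add(c, Mul(-1, h)) = Add(Add(-616123260, Mul(438210, Pow(2, Rational(1, 2)))), Mul(-1, Rational(30512, 11649))) = Add(Add(-616123260, Mul(438210, Pow(2, Rational(1, 2)))), Rational(-30512, 11649)) = Add(Rational(-7177219886252, 11649), Mul(438210, Pow(2, Rational(1, 2))))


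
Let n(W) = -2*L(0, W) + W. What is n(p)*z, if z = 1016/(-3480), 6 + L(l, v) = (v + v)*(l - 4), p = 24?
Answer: -3556/29 ≈ -122.62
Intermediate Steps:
L(l, v) = -6 + 2*v*(-4 + l) (L(l, v) = -6 + (v + v)*(l - 4) = -6 + (2*v)*(-4 + l) = -6 + 2*v*(-4 + l))
n(W) = 12 + 17*W (n(W) = -2*(-6 - 8*W + 2*0*W) + W = -2*(-6 - 8*W + 0) + W = -2*(-6 - 8*W) + W = (12 + 16*W) + W = 12 + 17*W)
z = -127/435 (z = 1016*(-1/3480) = -127/435 ≈ -0.29195)
n(p)*z = (12 + 17*24)*(-127/435) = (12 + 408)*(-127/435) = 420*(-127/435) = -3556/29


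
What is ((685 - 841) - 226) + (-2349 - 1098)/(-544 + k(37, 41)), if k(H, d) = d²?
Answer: -145927/379 ≈ -385.03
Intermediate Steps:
((685 - 841) - 226) + (-2349 - 1098)/(-544 + k(37, 41)) = ((685 - 841) - 226) + (-2349 - 1098)/(-544 + 41²) = (-156 - 226) - 3447/(-544 + 1681) = -382 - 3447/1137 = -382 - 3447*1/1137 = -382 - 1149/379 = -145927/379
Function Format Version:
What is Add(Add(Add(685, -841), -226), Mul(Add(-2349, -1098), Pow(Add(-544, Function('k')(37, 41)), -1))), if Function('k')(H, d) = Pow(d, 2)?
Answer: Rational(-145927, 379) ≈ -385.03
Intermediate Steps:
Add(Add(Add(685, -841), -226), Mul(Add(-2349, -1098), Pow(Add(-544, Function('k')(37, 41)), -1))) = Add(Add(Add(685, -841), -226), Mul(Add(-2349, -1098), Pow(Add(-544, Pow(41, 2)), -1))) = Add(Add(-156, -226), Mul(-3447, Pow(Add(-544, 1681), -1))) = Add(-382, Mul(-3447, Pow(1137, -1))) = Add(-382, Mul(-3447, Rational(1, 1137))) = Add(-382, Rational(-1149, 379)) = Rational(-145927, 379)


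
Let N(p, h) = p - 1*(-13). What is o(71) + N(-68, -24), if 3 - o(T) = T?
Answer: -123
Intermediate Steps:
N(p, h) = 13 + p (N(p, h) = p + 13 = 13 + p)
o(T) = 3 - T
o(71) + N(-68, -24) = (3 - 1*71) + (13 - 68) = (3 - 71) - 55 = -68 - 55 = -123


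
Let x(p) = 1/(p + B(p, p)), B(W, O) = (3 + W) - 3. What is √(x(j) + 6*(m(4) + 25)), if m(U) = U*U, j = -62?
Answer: √945593/62 ≈ 15.684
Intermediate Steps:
B(W, O) = W
x(p) = 1/(2*p) (x(p) = 1/(p + p) = 1/(2*p))
m(U) = U²
√(x(j) + 6*(m(4) + 25)) = √((½)/(-62) + 6*(4² + 25)) = √((½)*(-1/62) + 6*(16 + 25)) = √(-1/124 + 6*41) = √(-1/124 + 246) = √(30503/124) = √945593/62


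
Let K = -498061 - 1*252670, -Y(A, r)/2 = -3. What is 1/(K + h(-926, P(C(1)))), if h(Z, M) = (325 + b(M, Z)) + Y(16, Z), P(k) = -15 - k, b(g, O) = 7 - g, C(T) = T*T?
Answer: -1/750377 ≈ -1.3327e-6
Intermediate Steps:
Y(A, r) = 6 (Y(A, r) = -2*(-3) = 6)
K = -750731 (K = -498061 - 252670 = -750731)
C(T) = T**2
h(Z, M) = 338 - M (h(Z, M) = (325 + (7 - M)) + 6 = (332 - M) + 6 = 338 - M)
1/(K + h(-926, P(C(1)))) = 1/(-750731 + (338 - (-15 - 1*1**2))) = 1/(-750731 + (338 - (-15 - 1*1))) = 1/(-750731 + (338 - (-15 - 1))) = 1/(-750731 + (338 - 1*(-16))) = 1/(-750731 + (338 + 16)) = 1/(-750731 + 354) = 1/(-750377) = -1/750377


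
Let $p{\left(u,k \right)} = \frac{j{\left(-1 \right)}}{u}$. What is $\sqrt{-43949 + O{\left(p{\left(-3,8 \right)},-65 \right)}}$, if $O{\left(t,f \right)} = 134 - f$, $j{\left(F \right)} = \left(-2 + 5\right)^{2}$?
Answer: $25 i \sqrt{70} \approx 209.17 i$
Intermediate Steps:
$j{\left(F \right)} = 9$ ($j{\left(F \right)} = 3^{2} = 9$)
$p{\left(u,k \right)} = \frac{9}{u}$
$\sqrt{-43949 + O{\left(p{\left(-3,8 \right)},-65 \right)}} = \sqrt{-43949 + \left(134 - -65\right)} = \sqrt{-43949 + \left(134 + 65\right)} = \sqrt{-43949 + 199} = \sqrt{-43750} = 25 i \sqrt{70}$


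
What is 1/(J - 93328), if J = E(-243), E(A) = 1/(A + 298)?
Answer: -55/5133039 ≈ -1.0715e-5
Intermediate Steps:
E(A) = 1/(298 + A)
J = 1/55 (J = 1/(298 - 243) = 1/55 ≈ 0.018182)
1/(J - 93328) = 1/(1/55 - 93328) = 1/(-5133039/55) = -55/5133039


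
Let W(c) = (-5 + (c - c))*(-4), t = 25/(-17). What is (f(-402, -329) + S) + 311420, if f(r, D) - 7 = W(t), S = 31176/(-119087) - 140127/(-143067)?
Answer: 1768755173509940/5679139943 ≈ 3.1145e+5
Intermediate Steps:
t = -25/17 (t = 25*(-1/17) = -25/17 ≈ -1.4706)
S = 4075682419/5679139943 (S = 31176*(-1/119087) - 140127*(-1/143067) = -31176/119087 + 46709/47689 = 4075682419/5679139943 ≈ 0.71766)
W(c) = 20 (W(c) = (-5 + 0)*(-4) = -5*(-4) = 20)
f(r, D) = 27 (f(r, D) = 7 + 20 = 27)
(f(-402, -329) + S) + 311420 = (27 + 4075682419/5679139943) + 311420 = 157412460880/5679139943 + 311420 = 1768755173509940/5679139943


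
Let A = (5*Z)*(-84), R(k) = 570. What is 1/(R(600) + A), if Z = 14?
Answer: -1/5310 ≈ -0.00018832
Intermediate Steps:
A = -5880 (A = (5*14)*(-84) = 70*(-84) = -5880)
1/(R(600) + A) = 1/(570 - 5880) = 1/(-5310) = -1/5310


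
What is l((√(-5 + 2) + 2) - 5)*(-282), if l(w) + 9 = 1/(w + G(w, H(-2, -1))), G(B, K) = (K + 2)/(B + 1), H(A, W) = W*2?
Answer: 5217/2 + 47*I*√3/2 ≈ 2608.5 + 40.703*I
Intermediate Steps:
H(A, W) = 2*W
G(B, K) = (2 + K)/(1 + B)
l(w) = -9 + 1/w (l(w) = -9 + 1/(w + (2 + 2*(-1))/(1 + w)) = -9 + 1/(w + (2 - 2)/(1 + w)) = -9 + 1/(w + 0/(1 + w)) = -9 + 1/(w + 0) = -9 + 1/w)
l((√(-5 + 2) + 2) - 5)*(-282) = (-9 + 1/((√(-5 + 2) + 2) - 5))*(-282) = (-9 + 1/((√(-3) + 2) - 5))*(-282) = (-9 + 1/((I*√3 + 2) - 5))*(-282) = (-9 + 1/((2 + I*√3) - 5))*(-282) = (-9 + 1/(-3 + I*√3))*(-282) = 2538 - 282/(-3 + I*√3)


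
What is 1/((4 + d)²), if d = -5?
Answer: 1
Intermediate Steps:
1/((4 + d)²) = 1/((4 - 5)²) = 1/((-1)²) = 1/1 = 1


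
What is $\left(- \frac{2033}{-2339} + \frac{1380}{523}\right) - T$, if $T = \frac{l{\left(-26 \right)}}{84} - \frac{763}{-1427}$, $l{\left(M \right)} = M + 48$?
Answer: $\frac{198777660115}{73317082398} \approx 2.7112$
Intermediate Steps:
$l{\left(M \right)} = 48 + M$
$T = \frac{47743}{59934}$ ($T = \frac{48 - 26}{84} - \frac{763}{-1427} = 22 \cdot \frac{1}{84} - - \frac{763}{1427} = \frac{11}{42} + \frac{763}{1427} = \frac{47743}{59934} \approx 0.79659$)
$\left(- \frac{2033}{-2339} + \frac{1380}{523}\right) - T = \left(- \frac{2033}{-2339} + \frac{1380}{523}\right) - \frac{47743}{59934} = \left(\left(-2033\right) \left(- \frac{1}{2339}\right) + 1380 \cdot \frac{1}{523}\right) - \frac{47743}{59934} = \left(\frac{2033}{2339} + \frac{1380}{523}\right) - \frac{47743}{59934} = \frac{4291079}{1223297} - \frac{47743}{59934} = \frac{198777660115}{73317082398}$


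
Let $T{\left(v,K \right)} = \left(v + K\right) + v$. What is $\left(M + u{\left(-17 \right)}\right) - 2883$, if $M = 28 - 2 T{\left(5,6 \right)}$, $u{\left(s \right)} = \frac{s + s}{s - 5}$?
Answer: $- \frac{31740}{11} \approx -2885.5$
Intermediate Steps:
$u{\left(s \right)} = \frac{2 s}{-5 + s}$
$T{\left(v,K \right)} = K + 2 v$ ($T{\left(v,K \right)} = \left(K + v\right) + v = K + 2 v$)
$M = -4$ ($M = 28 - 2 \left(6 + 2 \cdot 5\right) = 28 - 2 \left(6 + 10\right) = 28 - 32 = -4$)
$\left(M + u{\left(-17 \right)}\right) - 2883 = \left(-4 + 2 \left(-17\right) \frac{1}{-5 - 17}\right) - 2883 = \left(-4 + 2 \left(-17\right) \frac{1}{-22}\right) - 2883 = \left(-4 + 2 \left(-17\right) \left(- \frac{1}{22}\right)\right) - 2883 = \left(-4 + \frac{17}{11}\right) - 2883 = - \frac{27}{11} - 2883 = - \frac{31740}{11}$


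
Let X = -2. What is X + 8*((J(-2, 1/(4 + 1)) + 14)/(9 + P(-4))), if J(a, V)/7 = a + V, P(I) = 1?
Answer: -22/25 ≈ -0.88000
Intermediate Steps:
J(a, V) = 7*V + 7*a (J(a, V) = 7*(a + V) = 7*(V + a) = 7*V + 7*a)
X + 8*((J(-2, 1/(4 + 1)) + 14)/(9 + P(-4))) = -2 + 8*(((7/(4 + 1) + 7*(-2)) + 14)/(9 + 1)) = -2 + 8*(((7/5 - 14) + 14)/10) = -2 + 8*(((7*(⅕) - 14) + 14)*(⅒)) = -2 + 8*(((7/5 - 14) + 14)*(⅒)) = -2 + 8*((-63/5 + 14)*(⅒)) = -2 + 8*((7/5)*(⅒)) = -2 + 8*(7/50) = -2 + 28/25 = -22/25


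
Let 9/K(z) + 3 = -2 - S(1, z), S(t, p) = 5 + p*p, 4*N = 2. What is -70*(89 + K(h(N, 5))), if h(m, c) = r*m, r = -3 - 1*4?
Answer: -551950/89 ≈ -6201.7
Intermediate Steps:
N = ½ (N = (¼)*2 = ½ ≈ 0.50000)
r = -7 (r = -3 - 4 = -7)
S(t, p) = 5 + p²
h(m, c) = -7*m
K(z) = 9/(-10 - z²) (K(z) = 9/(-3 + (-2 - (5 + z²))) = 9/(-3 + (-2 + (-5 - z²))) = 9/(-3 + (-7 - z²)) = 9/(-10 - z²))
-70*(89 + K(h(N, 5))) = -70*(89 - 9/(10 + (-7*½)²)) = -70*(89 - 9/(10 + (-7/2)²)) = -70*(89 - 9/(10 + 49/4)) = -70*(89 - 9/89/4) = -70*(89 - 9*4/89) = -70*(89 - 36/89) = -70*7885/89 = -551950/89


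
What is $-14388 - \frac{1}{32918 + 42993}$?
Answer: $- \frac{1092207469}{75911} \approx -14388.0$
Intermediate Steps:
$-14388 - \frac{1}{32918 + 42993} = -14388 - \frac{1}{75911} = - \frac{1092207469}{75911}$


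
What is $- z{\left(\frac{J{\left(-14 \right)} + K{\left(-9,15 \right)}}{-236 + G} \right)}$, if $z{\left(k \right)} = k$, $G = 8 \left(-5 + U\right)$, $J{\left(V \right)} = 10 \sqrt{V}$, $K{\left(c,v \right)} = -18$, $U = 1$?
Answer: $- \frac{9}{134} + \frac{5 i \sqrt{14}}{134} \approx -0.067164 + 0.13961 i$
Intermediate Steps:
$G = -32$ ($G = 8 \left(-5 + 1\right) = 8 \left(-4\right) = -32$)
$- z{\left(\frac{J{\left(-14 \right)} + K{\left(-9,15 \right)}}{-236 + G} \right)} = - \frac{10 \sqrt{-14} - 18}{-236 - 32} = - \frac{10 i \sqrt{14} - 18}{-268} = - \frac{\left(10 i \sqrt{14} - 18\right) \left(-1\right)}{268} = - \frac{\left(-18 + 10 i \sqrt{14}\right) \left(-1\right)}{268} = - (\frac{9}{134} - \frac{5 i \sqrt{14}}{134}) = - \frac{9}{134} + \frac{5 i \sqrt{14}}{134}$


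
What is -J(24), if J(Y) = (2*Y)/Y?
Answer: -2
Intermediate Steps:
J(Y) = 2
-J(24) = -1*2 = -2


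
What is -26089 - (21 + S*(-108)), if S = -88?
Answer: -35614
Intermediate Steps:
-26089 - (21 + S*(-108)) = -26089 - (21 - 88*(-108)) = -26089 - (21 + 9504) = -26089 - 1*9525 = -26089 - 9525 = -35614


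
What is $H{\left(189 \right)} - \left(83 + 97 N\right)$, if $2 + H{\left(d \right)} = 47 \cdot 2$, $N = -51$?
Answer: $4956$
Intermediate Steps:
$H{\left(d \right)} = 92$ ($H{\left(d \right)} = -2 + 47 \cdot 2 = -2 + 94 = 92$)
$H{\left(189 \right)} - \left(83 + 97 N\right) = 92 - -4864 = 92 + \left(4947 - 83\right) = 92 + 4864 = 4956$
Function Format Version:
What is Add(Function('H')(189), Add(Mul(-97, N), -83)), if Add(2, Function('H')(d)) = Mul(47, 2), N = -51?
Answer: 4956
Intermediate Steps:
Function('H')(d) = 92 (Function('H')(d) = Add(-2, Mul(47, 2)) = Add(-2, 94) = 92)
Add(Function('H')(189), Add(Mul(-97, N), -83)) = Add(92, Add(Mul(-97, -51), -83)) = Add(92, Add(4947, -83)) = Add(92, 4864) = 4956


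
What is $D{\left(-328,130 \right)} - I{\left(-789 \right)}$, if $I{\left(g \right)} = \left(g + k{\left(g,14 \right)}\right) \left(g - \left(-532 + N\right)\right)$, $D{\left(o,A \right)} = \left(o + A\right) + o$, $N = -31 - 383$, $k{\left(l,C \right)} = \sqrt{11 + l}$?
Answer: $123347 - 157 i \sqrt{778} \approx 1.2335 \cdot 10^{5} - 4379.1 i$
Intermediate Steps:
$N = -414$
$D{\left(o,A \right)} = A + 2 o$ ($D{\left(o,A \right)} = \left(A + o\right) + o = A + 2 o$)
$I{\left(g \right)} = \left(946 + g\right) \left(g + \sqrt{11 + g}\right)$ ($I{\left(g \right)} = \left(g + \sqrt{11 + g}\right) \left(g + \left(532 - -414\right)\right) = \left(g + \sqrt{11 + g}\right) \left(g + \left(532 + 414\right)\right) = \left(g + \sqrt{11 + g}\right) \left(g + 946\right) = \left(g + \sqrt{11 + g}\right) \left(946 + g\right) = \left(946 + g\right) \left(g + \sqrt{11 + g}\right)$)
$D{\left(-328,130 \right)} - I{\left(-789 \right)} = \left(130 + 2 \left(-328\right)\right) - \left(\left(-789\right)^{2} + 946 \left(-789\right) + 946 \sqrt{11 - 789} - 789 \sqrt{11 - 789}\right) = \left(130 - 656\right) - \left(622521 - 746394 + 946 \sqrt{-778} - 789 \sqrt{-778}\right) = -526 - \left(622521 - 746394 + 946 i \sqrt{778} - 789 i \sqrt{778}\right) = -526 - \left(-123873 + 157 i \sqrt{778}\right) = -526 + \left(123873 - 157 i \sqrt{778}\right) = 123347 - 157 i \sqrt{778}$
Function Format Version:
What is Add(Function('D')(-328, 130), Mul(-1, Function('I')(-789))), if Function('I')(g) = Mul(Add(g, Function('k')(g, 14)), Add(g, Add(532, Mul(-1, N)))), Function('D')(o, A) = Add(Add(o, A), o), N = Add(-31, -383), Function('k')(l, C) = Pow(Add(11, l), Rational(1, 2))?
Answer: Add(123347, Mul(-157, I, Pow(778, Rational(1, 2)))) ≈ Add(1.2335e+5, Mul(-4379.1, I))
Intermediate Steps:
N = -414
Function('D')(o, A) = Add(A, Mul(2, o)) (Function('D')(o, A) = Add(Add(A, o), o) = Add(A, Mul(2, o)))
Function('I')(g) = Mul(Add(946, g), Add(g, Pow(Add(11, g), Rational(1, 2)))) (Function('I')(g) = Mul(Add(g, Pow(Add(11, g), Rational(1, 2))), Add(g, Add(532, Mul(-1, -414)))) = Mul(Add(g, Pow(Add(11, g), Rational(1, 2))), Add(g, Add(532, 414))) = Mul(Add(g, Pow(Add(11, g), Rational(1, 2))), Add(g, 946)) = Mul(Add(g, Pow(Add(11, g), Rational(1, 2))), Add(946, g)) = Mul(Add(946, g), Add(g, Pow(Add(11, g), Rational(1, 2)))))
Add(Function('D')(-328, 130), Mul(-1, Function('I')(-789))) = Add(Add(130, Mul(2, -328)), Mul(-1, Add(Pow(-789, 2), Mul(946, -789), Mul(946, Pow(Add(11, -789), Rational(1, 2))), Mul(-789, Pow(Add(11, -789), Rational(1, 2)))))) = Add(Add(130, -656), Mul(-1, Add(622521, -746394, Mul(946, Pow(-778, Rational(1, 2))), Mul(-789, Pow(-778, Rational(1, 2)))))) = Add(-526, Mul(-1, Add(622521, -746394, Mul(946, Mul(I, Pow(778, Rational(1, 2)))), Mul(-789, Mul(I, Pow(778, Rational(1, 2))))))) = Add(-526, Mul(-1, Add(622521, -746394, Mul(946, I, Pow(778, Rational(1, 2))), Mul(-789, I, Pow(778, Rational(1, 2)))))) = Add(-526, Mul(-1, Add(-123873, Mul(157, I, Pow(778, Rational(1, 2)))))) = Add(-526, Add(123873, Mul(-157, I, Pow(778, Rational(1, 2))))) = Add(123347, Mul(-157, I, Pow(778, Rational(1, 2))))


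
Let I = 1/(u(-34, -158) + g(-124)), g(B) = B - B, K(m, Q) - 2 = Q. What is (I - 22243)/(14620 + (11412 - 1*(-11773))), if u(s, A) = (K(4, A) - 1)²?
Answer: -548267706/931855445 ≈ -0.58836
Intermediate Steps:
K(m, Q) = 2 + Q
u(s, A) = (1 + A)² (u(s, A) = ((2 + A) - 1)² = (1 + A)²)
g(B) = 0
I = 1/24649 (I = 1/((1 - 158)² + 0) = 1/((-157)² + 0) = 1/(24649 + 0) = 1/24649 ≈ 4.0570e-5)
(I - 22243)/(14620 + (11412 - 1*(-11773))) = (1/24649 - 22243)/(14620 + (11412 - 1*(-11773))) = -548267706/(24649*(14620 + (11412 + 11773))) = -548267706/(24649*(14620 + 23185)) = -548267706/24649/37805 = -548267706/24649*1/37805 = -548267706/931855445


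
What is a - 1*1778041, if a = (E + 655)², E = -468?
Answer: -1743072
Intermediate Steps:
a = 34969 (a = (-468 + 655)² = 187² = 34969)
a - 1*1778041 = 34969 - 1*1778041 = 34969 - 1778041 = -1743072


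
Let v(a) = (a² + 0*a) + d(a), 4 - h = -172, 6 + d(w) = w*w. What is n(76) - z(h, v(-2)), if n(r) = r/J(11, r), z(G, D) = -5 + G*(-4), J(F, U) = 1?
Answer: 785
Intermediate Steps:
d(w) = -6 + w² (d(w) = -6 + w*w = -6 + w²)
h = 176 (h = 4 - 1*(-172) = 4 + 172 = 176)
v(a) = -6 + 2*a² (v(a) = (a² + 0*a) + (-6 + a²) = (a² + 0) + (-6 + a²) = a² + (-6 + a²) = -6 + 2*a²)
z(G, D) = -5 - 4*G
n(r) = r (n(r) = r/1 = r*1 = r)
n(76) - z(h, v(-2)) = 76 - (-5 - 4*176) = 76 - (-5 - 704) = 76 - 1*(-709) = 76 + 709 = 785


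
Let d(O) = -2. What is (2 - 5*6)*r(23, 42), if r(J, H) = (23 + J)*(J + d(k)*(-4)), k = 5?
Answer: -39928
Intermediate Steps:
r(J, H) = (8 + J)*(23 + J) (r(J, H) = (23 + J)*(J - 2*(-4)) = (23 + J)*(J + 8) = (23 + J)*(8 + J) = (8 + J)*(23 + J))
(2 - 5*6)*r(23, 42) = (2 - 5*6)*(184 + 23**2 + 31*23) = (2 - 30)*(184 + 529 + 713) = -28*1426 = -39928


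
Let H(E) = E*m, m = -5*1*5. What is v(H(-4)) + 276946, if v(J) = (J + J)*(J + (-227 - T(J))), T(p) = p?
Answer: 231546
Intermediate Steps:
m = -25 (m = -5*5 = -25)
H(E) = -25*E (H(E) = E*(-25) = -25*E)
v(J) = -454*J (v(J) = (J + J)*(J + (-227 - J)) = (2*J)*(-227) = -454*J)
v(H(-4)) + 276946 = -(-11350)*(-4) + 276946 = -454*100 + 276946 = -45400 + 276946 = 231546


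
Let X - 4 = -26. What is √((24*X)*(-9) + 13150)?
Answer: √17902 ≈ 133.80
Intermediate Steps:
X = -22 (X = 4 - 26 = -22)
√((24*X)*(-9) + 13150) = √((24*(-22))*(-9) + 13150) = √(-528*(-9) + 13150) = √(4752 + 13150) = √17902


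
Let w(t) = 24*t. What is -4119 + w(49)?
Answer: -2943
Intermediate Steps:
-4119 + w(49) = -4119 + 24*49 = -4119 + 1176 = -2943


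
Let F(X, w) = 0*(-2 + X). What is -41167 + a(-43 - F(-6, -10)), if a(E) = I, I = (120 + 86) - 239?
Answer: -41200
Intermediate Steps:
F(X, w) = 0
I = -33 (I = 206 - 239 = -33)
a(E) = -33
-41167 + a(-43 - F(-6, -10)) = -41167 - 33 = -41200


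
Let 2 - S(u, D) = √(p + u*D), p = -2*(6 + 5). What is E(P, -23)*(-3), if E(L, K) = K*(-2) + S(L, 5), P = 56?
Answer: -144 + 3*√258 ≈ -95.813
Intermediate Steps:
p = -22 (p = -2*11 = -22)
S(u, D) = 2 - √(-22 + D*u) (S(u, D) = 2 - √(-22 + u*D) = 2 - √(-22 + D*u))
E(L, K) = 2 - √(-22 + 5*L) - 2*K (E(L, K) = K*(-2) + (2 - √(-22 + 5*L)) = -2*K + (2 - √(-22 + 5*L)) = 2 - √(-22 + 5*L) - 2*K)
E(P, -23)*(-3) = (2 - √(-22 + 5*56) - 2*(-23))*(-3) = (2 - √(-22 + 280) + 46)*(-3) = (2 - √258 + 46)*(-3) = (48 - √258)*(-3) = -144 + 3*√258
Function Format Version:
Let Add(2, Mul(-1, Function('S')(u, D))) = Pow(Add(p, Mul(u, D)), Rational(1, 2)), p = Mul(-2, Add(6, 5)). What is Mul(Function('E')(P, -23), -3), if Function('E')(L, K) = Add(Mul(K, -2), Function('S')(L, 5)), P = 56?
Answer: Add(-144, Mul(3, Pow(258, Rational(1, 2)))) ≈ -95.813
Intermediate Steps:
p = -22 (p = Mul(-2, 11) = -22)
Function('S')(u, D) = Add(2, Mul(-1, Pow(Add(-22, Mul(D, u)), Rational(1, 2)))) (Function('S')(u, D) = Add(2, Mul(-1, Pow(Add(-22, Mul(u, D)), Rational(1, 2)))) = Add(2, Mul(-1, Pow(Add(-22, Mul(D, u)), Rational(1, 2)))))
Function('E')(L, K) = Add(2, Mul(-1, Pow(Add(-22, Mul(5, L)), Rational(1, 2))), Mul(-2, K)) (Function('E')(L, K) = Add(Mul(K, -2), Add(2, Mul(-1, Pow(Add(-22, Mul(5, L)), Rational(1, 2))))) = Add(Mul(-2, K), Add(2, Mul(-1, Pow(Add(-22, Mul(5, L)), Rational(1, 2))))) = Add(2, Mul(-1, Pow(Add(-22, Mul(5, L)), Rational(1, 2))), Mul(-2, K)))
Mul(Function('E')(P, -23), -3) = Mul(Add(2, Mul(-1, Pow(Add(-22, Mul(5, 56)), Rational(1, 2))), Mul(-2, -23)), -3) = Mul(Add(2, Mul(-1, Pow(Add(-22, 280), Rational(1, 2))), 46), -3) = Mul(Add(2, Mul(-1, Pow(258, Rational(1, 2))), 46), -3) = Mul(Add(48, Mul(-1, Pow(258, Rational(1, 2)))), -3) = Add(-144, Mul(3, Pow(258, Rational(1, 2))))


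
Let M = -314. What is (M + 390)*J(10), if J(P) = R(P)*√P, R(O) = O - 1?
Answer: 684*√10 ≈ 2163.0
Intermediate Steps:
R(O) = -1 + O
J(P) = √P*(-1 + P) (J(P) = (-1 + P)*√P = √P*(-1 + P))
(M + 390)*J(10) = (-314 + 390)*(√10*(-1 + 10)) = 76*(√10*9) = 76*(9*√10) = 684*√10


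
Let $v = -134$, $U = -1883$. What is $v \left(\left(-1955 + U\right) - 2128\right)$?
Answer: $799444$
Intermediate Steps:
$v \left(\left(-1955 + U\right) - 2128\right) = - 134 \left(\left(-1955 - 1883\right) - 2128\right) = - 134 \left(-3838 - 2128\right) = \left(-134\right) \left(-5966\right) = 799444$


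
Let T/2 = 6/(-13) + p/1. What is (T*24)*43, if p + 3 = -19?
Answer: -602688/13 ≈ -46361.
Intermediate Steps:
p = -22 (p = -3 - 19 = -22)
T = -584/13 (T = 2*(6/(-13) - 22/1) = 2*(6*(-1/13) - 22*1) = 2*(-6/13 - 22) = 2*(-292/13) = -584/13 ≈ -44.923)
(T*24)*43 = -584/13*24*43 = -14016/13*43 = -602688/13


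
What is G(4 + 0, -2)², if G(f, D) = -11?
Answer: 121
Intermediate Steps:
G(4 + 0, -2)² = (-11)² = 121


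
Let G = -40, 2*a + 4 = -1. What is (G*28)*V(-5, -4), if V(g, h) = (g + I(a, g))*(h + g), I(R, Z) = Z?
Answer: -100800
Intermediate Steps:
a = -5/2 (a = -2 + (½)*(-1) = -2 - ½ = -5/2 ≈ -2.5000)
V(g, h) = 2*g*(g + h) (V(g, h) = (g + g)*(h + g) = (2*g)*(g + h) = 2*g*(g + h))
(G*28)*V(-5, -4) = (-40*28)*(2*(-5)*(-5 - 4)) = -2240*(-5)*(-9) = -1120*90 = -100800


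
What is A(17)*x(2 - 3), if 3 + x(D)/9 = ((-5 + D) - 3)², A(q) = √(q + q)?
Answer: 702*√34 ≈ 4093.3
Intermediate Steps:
A(q) = √2*√q (A(q) = √(2*q) = √2*√q)
x(D) = -27 + 9*(-8 + D)² (x(D) = -27 + 9*((-5 + D) - 3)² = -27 + 9*(-8 + D)²)
A(17)*x(2 - 3) = (√2*√17)*(-27 + 9*(-8 + (2 - 3))²) = √34*(-27 + 9*(-8 - 1)²) = √34*(-27 + 9*(-9)²) = √34*(-27 + 9*81) = √34*(-27 + 729) = √34*702 = 702*√34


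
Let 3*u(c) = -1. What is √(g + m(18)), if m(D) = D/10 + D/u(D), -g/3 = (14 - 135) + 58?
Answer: 6*√95/5 ≈ 11.696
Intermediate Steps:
u(c) = -⅓ (u(c) = (⅓)*(-1) = -⅓)
g = 189 (g = -3*((14 - 135) + 58) = -3*(-121 + 58) = -3*(-63) = 189)
m(D) = -29*D/10 (m(D) = D/10 + D/(-⅓) = D*(⅒) + D*(-3) = D/10 - 3*D = -29*D/10)
√(g + m(18)) = √(189 - 29/10*18) = √(189 - 261/5) = √(684/5) = 6*√95/5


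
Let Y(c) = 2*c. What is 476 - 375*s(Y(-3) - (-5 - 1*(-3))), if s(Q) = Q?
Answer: 1976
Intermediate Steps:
476 - 375*s(Y(-3) - (-5 - 1*(-3))) = 476 - 375*(2*(-3) - (-5 - 1*(-3))) = 476 - 375*(-6 - (-5 + 3)) = 476 - 375*(-6 - 1*(-2)) = 476 - 375*(-6 + 2) = 476 - 375*(-4) = 476 + 1500 = 1976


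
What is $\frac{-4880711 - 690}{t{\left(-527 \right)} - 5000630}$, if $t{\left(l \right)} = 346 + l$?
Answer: $\frac{4881401}{5000811} \approx 0.97612$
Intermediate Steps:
$\frac{-4880711 - 690}{t{\left(-527 \right)} - 5000630} = \frac{-4880711 - 690}{\left(346 - 527\right) - 5000630} = - \frac{4881401}{-181 - 5000630} = - \frac{4881401}{-5000811} = \left(-4881401\right) \left(- \frac{1}{5000811}\right) = \frac{4881401}{5000811}$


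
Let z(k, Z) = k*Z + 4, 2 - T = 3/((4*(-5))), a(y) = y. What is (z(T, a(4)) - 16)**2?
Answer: 289/25 ≈ 11.560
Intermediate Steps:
T = 43/20 (T = 2 - 3/(4*(-5)) = 2 - 3/(-20) = 2 - 3*(-1)/20 = 2 - 1*(-3/20) = 2 + 3/20 = 43/20 ≈ 2.1500)
z(k, Z) = 4 + Z*k (z(k, Z) = Z*k + 4 = 4 + Z*k)
(z(T, a(4)) - 16)**2 = ((4 + 4*(43/20)) - 16)**2 = ((4 + 43/5) - 16)**2 = (63/5 - 16)**2 = (-17/5)**2 = 289/25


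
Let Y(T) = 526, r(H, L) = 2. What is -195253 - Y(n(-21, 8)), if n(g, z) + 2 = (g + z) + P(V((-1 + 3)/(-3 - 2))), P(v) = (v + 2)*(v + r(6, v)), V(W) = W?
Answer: -195779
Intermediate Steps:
P(v) = (2 + v)² (P(v) = (v + 2)*(v + 2) = (2 + v)*(2 + v) = (2 + v)²)
n(g, z) = 14/25 + g + z (n(g, z) = -2 + ((g + z) + (4 + ((-1 + 3)/(-3 - 2))² + 4*((-1 + 3)/(-3 - 2)))) = -2 + ((g + z) + (4 + (2/(-5))² + 4*(2/(-5)))) = -2 + ((g + z) + (4 + (2*(-⅕))² + 4*(2*(-⅕)))) = -2 + ((g + z) + (4 + (-⅖)² + 4*(-⅖))) = -2 + ((g + z) + (4 + 4/25 - 8/5)) = -2 + ((g + z) + 64/25) = -2 + (64/25 + g + z) = 14/25 + g + z)
-195253 - Y(n(-21, 8)) = -195253 - 1*526 = -195253 - 526 = -195779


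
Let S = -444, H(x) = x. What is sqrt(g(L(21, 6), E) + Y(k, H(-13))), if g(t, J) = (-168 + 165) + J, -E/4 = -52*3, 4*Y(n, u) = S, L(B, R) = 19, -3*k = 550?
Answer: sqrt(510) ≈ 22.583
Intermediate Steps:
k = -550/3 (k = -1/3*550 = -550/3 ≈ -183.33)
Y(n, u) = -111 (Y(n, u) = (1/4)*(-444) = -111)
E = 624 (E = -(-208)*3 = -4*(-156) = 624)
g(t, J) = -3 + J
sqrt(g(L(21, 6), E) + Y(k, H(-13))) = sqrt((-3 + 624) - 111) = sqrt(621 - 111) = sqrt(510)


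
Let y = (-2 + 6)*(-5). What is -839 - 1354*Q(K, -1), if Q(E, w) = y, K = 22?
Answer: 26241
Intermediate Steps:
y = -20 (y = 4*(-5) = -20)
Q(E, w) = -20
-839 - 1354*Q(K, -1) = -839 - 1354*(-20) = -839 + 27080 = 26241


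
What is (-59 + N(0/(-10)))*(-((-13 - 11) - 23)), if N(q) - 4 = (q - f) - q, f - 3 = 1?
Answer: -2773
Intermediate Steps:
f = 4 (f = 3 + 1 = 4)
N(q) = 0 (N(q) = 4 + ((q - 1*4) - q) = 4 + ((q - 4) - q) = 4 + ((-4 + q) - q) = 4 - 4 = 0)
(-59 + N(0/(-10)))*(-((-13 - 11) - 23)) = (-59 + 0)*(-((-13 - 11) - 23)) = -(-59)*(-24 - 23) = -(-59)*(-47) = -59*47 = -2773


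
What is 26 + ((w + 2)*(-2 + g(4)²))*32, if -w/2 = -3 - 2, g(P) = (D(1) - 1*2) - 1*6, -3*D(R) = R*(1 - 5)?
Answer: 48974/3 ≈ 16325.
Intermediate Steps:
D(R) = 4*R/3 (D(R) = -R*(1 - 5)/3 = -R*(-4)/3 = -(-4)*R/3 = 4*R/3)
g(P) = -20/3 (g(P) = ((4/3)*1 - 1*2) - 1*6 = (4/3 - 2) - 6 = -⅔ - 6 = -20/3)
w = 10 (w = -2*(-3 - 2) = -2*(-5) = 10)
26 + ((w + 2)*(-2 + g(4)²))*32 = 26 + ((10 + 2)*(-2 + (-20/3)²))*32 = 26 + (12*(-2 + 400/9))*32 = 26 + (12*(382/9))*32 = 26 + (1528/3)*32 = 26 + 48896/3 = 48974/3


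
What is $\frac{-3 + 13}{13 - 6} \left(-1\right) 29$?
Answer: $- \frac{290}{7} \approx -41.429$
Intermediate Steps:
$\frac{-3 + 13}{13 - 6} \left(-1\right) 29 = \frac{10}{7} \left(-1\right) 29 = \left(- \frac{10}{7}\right) 29 = - \frac{290}{7}$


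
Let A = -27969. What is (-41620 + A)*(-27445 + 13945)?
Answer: 939451500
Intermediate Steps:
(-41620 + A)*(-27445 + 13945) = (-41620 - 27969)*(-27445 + 13945) = -69589*(-13500) = 939451500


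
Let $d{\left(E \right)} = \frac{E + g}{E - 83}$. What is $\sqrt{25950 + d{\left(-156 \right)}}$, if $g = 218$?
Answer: $\frac{2 \sqrt{370568783}}{239} \approx 161.09$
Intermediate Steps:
$d{\left(E \right)} = \frac{218 + E}{-83 + E}$ ($d{\left(E \right)} = \frac{E + 218}{E - 83} = \frac{218 + E}{-83 + E}$)
$\sqrt{25950 + d{\left(-156 \right)}} = \sqrt{25950 + \frac{218 - 156}{-83 - 156}} = \sqrt{25950 + \frac{1}{-239} \cdot 62} = \sqrt{25950 - \frac{62}{239}} = \sqrt{\frac{6201988}{239}} = \frac{2 \sqrt{370568783}}{239}$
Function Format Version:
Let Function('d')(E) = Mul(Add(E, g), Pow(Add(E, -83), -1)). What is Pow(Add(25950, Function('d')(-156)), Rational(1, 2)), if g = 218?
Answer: Mul(Rational(2, 239), Pow(370568783, Rational(1, 2))) ≈ 161.09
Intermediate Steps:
Function('d')(E) = Mul(Pow(Add(-83, E), -1), Add(218, E)) (Function('d')(E) = Mul(Add(E, 218), Pow(Add(E, -83), -1)) = Mul(Add(218, E), Pow(Add(-83, E), -1)) = Mul(Pow(Add(-83, E), -1), Add(218, E)))
Pow(Add(25950, Function('d')(-156)), Rational(1, 2)) = Pow(Add(25950, Mul(Pow(Add(-83, -156), -1), Add(218, -156))), Rational(1, 2)) = Pow(Add(25950, Mul(Pow(-239, -1), 62)), Rational(1, 2)) = Pow(Add(25950, Mul(Rational(-1, 239), 62)), Rational(1, 2)) = Pow(Add(25950, Rational(-62, 239)), Rational(1, 2)) = Pow(Rational(6201988, 239), Rational(1, 2)) = Mul(Rational(2, 239), Pow(370568783, Rational(1, 2)))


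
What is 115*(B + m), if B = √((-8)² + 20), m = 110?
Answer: 12650 + 230*√21 ≈ 13704.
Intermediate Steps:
B = 2*√21 (B = √(64 + 20) = √84 = 2*√21 ≈ 9.1651)
115*(B + m) = 115*(2*√21 + 110) = 115*(110 + 2*√21) = 12650 + 230*√21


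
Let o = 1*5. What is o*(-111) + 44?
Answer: -511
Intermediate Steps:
o = 5
o*(-111) + 44 = 5*(-111) + 44 = -555 + 44 = -511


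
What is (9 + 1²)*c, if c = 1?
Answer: 10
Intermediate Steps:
(9 + 1²)*c = (9 + 1²)*1 = (9 + 1)*1 = 10*1 = 10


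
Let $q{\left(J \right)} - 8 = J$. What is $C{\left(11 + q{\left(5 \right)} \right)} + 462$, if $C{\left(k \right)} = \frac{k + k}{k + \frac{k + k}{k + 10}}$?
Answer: $\frac{4175}{9} \approx 463.89$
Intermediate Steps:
$q{\left(J \right)} = 8 + J$
$C{\left(k \right)} = \frac{2 k}{k + \frac{2 k}{10 + k}}$
$C{\left(11 + q{\left(5 \right)} \right)} + 462 = \frac{2 \left(10 + \left(11 + \left(8 + 5\right)\right)\right)}{12 + \left(11 + \left(8 + 5\right)\right)} + 462 = \frac{2 \left(10 + \left(11 + 13\right)\right)}{12 + \left(11 + 13\right)} + 462 = \frac{2 \left(10 + 24\right)}{12 + 24} + 462 = 2 \cdot \frac{1}{36} \cdot 34 + 462 = \frac{17}{9} + 462 = \frac{4175}{9}$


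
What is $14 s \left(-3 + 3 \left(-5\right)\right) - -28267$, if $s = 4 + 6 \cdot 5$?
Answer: $19699$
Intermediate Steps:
$s = 34$ ($s = 4 + 30 = 34$)
$14 s \left(-3 + 3 \left(-5\right)\right) - -28267 = 14 \cdot 34 \left(-3 + 3 \left(-5\right)\right) - -28267 = 476 \left(-3 - 15\right) + 28267 = 476 \left(-18\right) + 28267 = -8568 + 28267 = 19699$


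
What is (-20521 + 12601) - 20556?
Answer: -28476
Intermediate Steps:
(-20521 + 12601) - 20556 = -7920 - 20556 = -28476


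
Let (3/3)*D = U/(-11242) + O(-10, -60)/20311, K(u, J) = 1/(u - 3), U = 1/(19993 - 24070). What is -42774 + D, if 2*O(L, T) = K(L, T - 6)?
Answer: -258826548114843781/6051025111131 ≈ -42774.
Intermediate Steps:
U = -1/4077 (U = 1/(-4077) = -1/4077 ≈ -0.00024528)
K(u, J) = 1/(-3 + u)
O(L, T) = 1/(2*(-3 + L))
D = -11326387/6051025111131 (D = -1/4077/(-11242) + (1/(2*(-3 - 10)))/20311 = -1/4077*(-1/11242) + ((1/2)/(-13))*(1/20311) = 1/45833634 + ((1/2)*(-1/13))*(1/20311) = 1/45833634 - 1/26*1/20311 = 1/45833634 - 1/528086 = -11326387/6051025111131 ≈ -1.8718e-6)
-42774 + D = -42774 - 11326387/6051025111131 = -258826548114843781/6051025111131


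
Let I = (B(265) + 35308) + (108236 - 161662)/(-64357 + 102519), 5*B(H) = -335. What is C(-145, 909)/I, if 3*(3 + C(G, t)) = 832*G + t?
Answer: -571189735/504305106 ≈ -1.1326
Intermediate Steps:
B(H) = -67 (B(H) = (⅕)*(-335) = -67)
I = 672406808/19081 (I = (-67 + 35308) + (108236 - 161662)/(-64357 + 102519) = 35241 - 53426/38162 = 35241 - 53426*1/38162 = 35241 - 26713/19081 = 672406808/19081 ≈ 35240.)
C(G, t) = -3 + t/3 + 832*G/3 (C(G, t) = -3 + (832*G + t)/3 = -3 + (t + 832*G)/3 = -3 + (t/3 + 832*G/3) = -3 + t/3 + 832*G/3)
C(-145, 909)/I = (-3 + (⅓)*909 + (832/3)*(-145))/(672406808/19081) = (-3 + 303 - 120640/3)*(19081/672406808) = -119740/3*19081/672406808 = -571189735/504305106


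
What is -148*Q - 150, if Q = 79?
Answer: -11842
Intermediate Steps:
-148*Q - 150 = -148*79 - 150 = -11692 - 150 = -11842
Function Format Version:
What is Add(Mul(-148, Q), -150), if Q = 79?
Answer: -11842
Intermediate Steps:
Add(Mul(-148, Q), -150) = Add(Mul(-148, 79), -150) = Add(-11692, -150) = -11842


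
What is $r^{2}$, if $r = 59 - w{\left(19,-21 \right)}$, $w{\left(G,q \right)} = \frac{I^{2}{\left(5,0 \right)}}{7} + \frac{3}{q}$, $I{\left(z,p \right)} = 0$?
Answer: $\frac{171396}{49} \approx 3497.9$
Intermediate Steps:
$w{\left(G,q \right)} = \frac{3}{q}$ ($w{\left(G,q \right)} = \frac{0^{2}}{7} + \frac{3}{q} = 0 \cdot \frac{1}{7} + \frac{3}{q} = 0 + \frac{3}{q} = \frac{3}{q}$)
$r = \frac{414}{7}$ ($r = 59 - \frac{3}{-21} = 59 - 3 \left(- \frac{1}{21}\right) = 59 - - \frac{1}{7} = 59 + \frac{1}{7} = \frac{414}{7} \approx 59.143$)
$r^{2} = \left(\frac{414}{7}\right)^{2} = \frac{171396}{49}$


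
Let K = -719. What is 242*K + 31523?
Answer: -142475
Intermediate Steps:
242*K + 31523 = 242*(-719) + 31523 = -173998 + 31523 = -142475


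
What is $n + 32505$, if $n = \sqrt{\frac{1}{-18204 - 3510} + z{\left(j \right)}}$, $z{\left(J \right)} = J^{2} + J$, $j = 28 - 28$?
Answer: $32505 + \frac{i \sqrt{21714}}{21714} \approx 32505.0 + 0.0067863 i$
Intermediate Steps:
$j = 0$ ($j = 28 - 28 = 0$)
$z{\left(J \right)} = J + J^{2}$
$n = \frac{i \sqrt{21714}}{21714}$ ($n = \sqrt{\frac{1}{-18204 - 3510} + 0 \left(1 + 0\right)} = \sqrt{\frac{1}{-21714} + 0 \cdot 1} = \sqrt{- \frac{1}{21714} + 0} = \sqrt{- \frac{1}{21714}} = \frac{i \sqrt{21714}}{21714} \approx 0.0067863 i$)
$n + 32505 = \frac{i \sqrt{21714}}{21714} + 32505 = 32505 + \frac{i \sqrt{21714}}{21714}$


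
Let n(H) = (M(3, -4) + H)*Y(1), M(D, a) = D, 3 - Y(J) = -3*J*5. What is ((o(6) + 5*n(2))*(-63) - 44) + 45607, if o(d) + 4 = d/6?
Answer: 17402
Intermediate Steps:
o(d) = -4 + d/6
Y(J) = 3 + 15*J (Y(J) = 3 - (-3*J)*5 = 3 - (-15)*J = 3 + 15*J)
n(H) = 54 + 18*H (n(H) = (3 + H)*(3 + 15*1) = (3 + H)*(3 + 15) = (3 + H)*18 = 54 + 18*H)
((o(6) + 5*n(2))*(-63) - 44) + 45607 = (((-4 + (⅙)*6) + 5*(54 + 18*2))*(-63) - 44) + 45607 = (((-4 + 1) + 5*(54 + 36))*(-63) - 44) + 45607 = ((-3 + 5*90)*(-63) - 44) + 45607 = ((-3 + 450)*(-63) - 44) + 45607 = (447*(-63) - 44) + 45607 = (-28161 - 44) + 45607 = -28205 + 45607 = 17402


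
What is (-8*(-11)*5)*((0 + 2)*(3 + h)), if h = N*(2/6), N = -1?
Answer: 7040/3 ≈ 2346.7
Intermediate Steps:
h = -⅓ (h = -2/6 = -1*⅓ = -⅓ ≈ -0.33333)
(-8*(-11)*5)*((0 + 2)*(3 + h)) = (-8*(-11)*5)*((0 + 2)*(3 - ⅓)) = (88*5)*(2*(8/3)) = 440*(16/3) = 7040/3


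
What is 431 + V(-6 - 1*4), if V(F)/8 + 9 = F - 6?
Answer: 231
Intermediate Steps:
V(F) = -120 + 8*F (V(F) = -72 + 8*(F - 6) = -72 + 8*(-6 + F) = -72 + (-48 + 8*F) = -120 + 8*F)
431 + V(-6 - 1*4) = 431 + (-120 + 8*(-6 - 1*4)) = 431 + (-120 + 8*(-6 - 4)) = 431 + (-120 + 8*(-10)) = 431 + (-120 - 80) = 431 - 200 = 231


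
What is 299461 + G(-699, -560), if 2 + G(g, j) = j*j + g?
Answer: 612360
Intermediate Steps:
G(g, j) = -2 + g + j² (G(g, j) = -2 + (j*j + g) = -2 + (j² + g) = -2 + (g + j²) = -2 + g + j²)
299461 + G(-699, -560) = 299461 + (-2 - 699 + (-560)²) = 299461 + (-2 - 699 + 313600) = 299461 + 312899 = 612360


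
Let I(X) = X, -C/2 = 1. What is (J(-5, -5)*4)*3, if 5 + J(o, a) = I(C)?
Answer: -84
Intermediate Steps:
C = -2 (C = -2*1 = -2)
J(o, a) = -7 (J(o, a) = -5 - 2 = -7)
(J(-5, -5)*4)*3 = -7*4*3 = -28*3 = -84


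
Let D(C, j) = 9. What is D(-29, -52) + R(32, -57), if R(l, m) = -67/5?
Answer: -22/5 ≈ -4.4000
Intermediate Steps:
R(l, m) = -67/5 (R(l, m) = -67*⅕ = -67/5)
D(-29, -52) + R(32, -57) = 9 - 67/5 = -22/5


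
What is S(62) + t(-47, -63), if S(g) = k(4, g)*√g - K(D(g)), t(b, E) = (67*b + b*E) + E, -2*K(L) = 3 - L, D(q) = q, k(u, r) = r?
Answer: -561/2 + 62*√62 ≈ 207.69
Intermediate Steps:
K(L) = -3/2 + L/2 (K(L) = -(3 - L)/2 = -3/2 + L/2)
t(b, E) = E + 67*b + E*b (t(b, E) = (67*b + E*b) + E = E + 67*b + E*b)
S(g) = 3/2 + g^(3/2) - g/2 (S(g) = g*√g - (-3/2 + g/2) = g^(3/2) + (3/2 - g/2) = 3/2 + g^(3/2) - g/2)
S(62) + t(-47, -63) = (3/2 + 62^(3/2) - ½*62) + (-63 + 67*(-47) - 63*(-47)) = (3/2 + 62*√62 - 31) + (-63 - 3149 + 2961) = (-59/2 + 62*√62) - 251 = -561/2 + 62*√62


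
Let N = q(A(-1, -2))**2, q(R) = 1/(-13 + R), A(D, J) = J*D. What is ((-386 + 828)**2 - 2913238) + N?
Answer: -328862753/121 ≈ -2.7179e+6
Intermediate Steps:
A(D, J) = D*J
N = 1/121 (N = (1/(-13 - 1*(-2)))**2 = (1/(-13 + 2))**2 = (1/(-11))**2 = (-1/11)**2 = 1/121 ≈ 0.0082645)
((-386 + 828)**2 - 2913238) + N = ((-386 + 828)**2 - 2913238) + 1/121 = (442**2 - 2913238) + 1/121 = (195364 - 2913238) + 1/121 = -2717874 + 1/121 = -328862753/121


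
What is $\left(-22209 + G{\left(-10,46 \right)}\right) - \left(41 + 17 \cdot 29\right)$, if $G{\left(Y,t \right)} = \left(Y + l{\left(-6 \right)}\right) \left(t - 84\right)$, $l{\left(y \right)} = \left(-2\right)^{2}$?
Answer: $-22515$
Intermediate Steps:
$l{\left(y \right)} = 4$
$G{\left(Y,t \right)} = \left(-84 + t\right) \left(4 + Y\right)$ ($G{\left(Y,t \right)} = \left(Y + 4\right) \left(t - 84\right) = \left(4 + Y\right) \left(-84 + t\right) = \left(-84 + t\right) \left(4 + Y\right)$)
$\left(-22209 + G{\left(-10,46 \right)}\right) - \left(41 + 17 \cdot 29\right) = \left(-22209 - -228\right) - \left(41 + 17 \cdot 29\right) = \left(-22209 + \left(-336 + 840 + 184 - 460\right)\right) - \left(41 + 493\right) = \left(-22209 + 228\right) - 534 = -21981 - 534 = -22515$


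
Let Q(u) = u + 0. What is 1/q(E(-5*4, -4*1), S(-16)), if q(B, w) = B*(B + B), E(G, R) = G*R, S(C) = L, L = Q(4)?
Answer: 1/12800 ≈ 7.8125e-5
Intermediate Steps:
Q(u) = u
L = 4
S(C) = 4
q(B, w) = 2*B² (q(B, w) = B*(2*B) = 2*B²)
1/q(E(-5*4, -4*1), S(-16)) = 1/(2*((-5*4)*(-4*1))²) = 1/(2*(-20*(-4))²) = 1/(2*80²) = 1/(2*6400) = 1/12800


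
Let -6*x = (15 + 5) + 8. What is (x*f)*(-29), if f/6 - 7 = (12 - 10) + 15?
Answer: 19488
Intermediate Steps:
f = 144 (f = 42 + 6*((12 - 10) + 15) = 42 + 6*(2 + 15) = 42 + 6*17 = 42 + 102 = 144)
x = -14/3 (x = -((15 + 5) + 8)/6 = -(20 + 8)/6 = -⅙*28 = -14/3 ≈ -4.6667)
(x*f)*(-29) = -14/3*144*(-29) = -672*(-29) = 19488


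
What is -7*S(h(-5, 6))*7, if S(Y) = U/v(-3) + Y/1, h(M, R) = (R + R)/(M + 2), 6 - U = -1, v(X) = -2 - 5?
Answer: 245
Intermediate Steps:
v(X) = -7
U = 7 (U = 6 - 1*(-1) = 6 + 1 = 7)
h(M, R) = 2*R/(2 + M) (h(M, R) = (2*R)/(2 + M) = 2*R/(2 + M))
S(Y) = -1 + Y (S(Y) = 7/(-7) + Y/1 = 7*(-⅐) + Y*1 = -1 + Y)
-7*S(h(-5, 6))*7 = -7*(-1 + 2*6/(2 - 5))*7 = -7*(-1 + 2*6/(-3))*7 = -7*(-1 + 2*6*(-⅓))*7 = -7*(-1 - 4)*7 = -7*(-5)*7 = 35*7 = 245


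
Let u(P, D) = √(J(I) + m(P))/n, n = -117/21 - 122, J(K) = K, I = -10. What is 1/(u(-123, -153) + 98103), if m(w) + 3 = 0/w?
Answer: 78232139247/7674807556549078 + 6251*I*√13/7674807556549078 ≈ 1.0193e-5 + 2.9367e-12*I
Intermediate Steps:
m(w) = -3 (m(w) = -3 + 0/w = -3 + 0 = -3)
n = -893/7 (n = -117*1/21 - 122 = -39/7 - 122 = -893/7 ≈ -127.57)
u(P, D) = -7*I*√13/893 (u(P, D) = √(-10 - 3)/(-893/7) = √(-13)*(-7/893) = (I*√13)*(-7/893) = -7*I*√13/893)
1/(u(-123, -153) + 98103) = 1/(-7*I*√13/893 + 98103) = 1/(98103 - 7*I*√13/893)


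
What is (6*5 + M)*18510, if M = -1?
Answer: 536790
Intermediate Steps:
(6*5 + M)*18510 = (6*5 - 1)*18510 = (30 - 1)*18510 = 29*18510 = 536790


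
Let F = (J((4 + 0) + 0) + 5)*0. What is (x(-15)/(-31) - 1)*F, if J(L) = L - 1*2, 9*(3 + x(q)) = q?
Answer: 0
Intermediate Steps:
x(q) = -3 + q/9
J(L) = -2 + L (J(L) = L - 2 = -2 + L)
F = 0 (F = ((-2 + ((4 + 0) + 0)) + 5)*0 = ((-2 + (4 + 0)) + 5)*0 = ((-2 + 4) + 5)*0 = (2 + 5)*0 = 7*0 = 0)
(x(-15)/(-31) - 1)*F = ((-3 + (⅑)*(-15))/(-31) - 1)*0 = ((-3 - 5/3)*(-1/31) - 1)*0 = (-14/3*(-1/31) - 1)*0 = (14/93 - 1)*0 = -79/93*0 = 0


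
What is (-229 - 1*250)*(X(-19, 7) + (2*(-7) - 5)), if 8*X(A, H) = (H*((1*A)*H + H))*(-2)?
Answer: -193037/2 ≈ -96519.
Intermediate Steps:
X(A, H) = -H*(H + A*H)/4 (X(A, H) = ((H*((1*A)*H + H))*(-2))/8 = ((H*(A*H + H))*(-2))/8 = ((H*(H + A*H))*(-2))/8 = (-2*H*(H + A*H))/8 = -H*(H + A*H)/4)
(-229 - 1*250)*(X(-19, 7) + (2*(-7) - 5)) = (-229 - 1*250)*((1/4)*7**2*(-1 - 1*(-19)) + (2*(-7) - 5)) = (-229 - 250)*((1/4)*49*(-1 + 19) + (-14 - 5)) = -479*((1/4)*49*18 - 19) = -479*(441/2 - 19) = -479*403/2 = -193037/2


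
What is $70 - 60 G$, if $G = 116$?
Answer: $-6890$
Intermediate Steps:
$70 - 60 G = 70 - 6960 = -6890$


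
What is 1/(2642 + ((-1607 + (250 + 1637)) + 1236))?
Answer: 1/4158 ≈ 0.00024050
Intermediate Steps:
1/(2642 + ((-1607 + (250 + 1637)) + 1236)) = 1/(2642 + ((-1607 + 1887) + 1236)) = 1/(2642 + (280 + 1236)) = 1/(2642 + 1516) = 1/4158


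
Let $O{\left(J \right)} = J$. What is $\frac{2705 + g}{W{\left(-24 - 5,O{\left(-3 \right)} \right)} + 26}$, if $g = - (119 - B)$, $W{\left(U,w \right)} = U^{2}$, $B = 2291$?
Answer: $\frac{4877}{867} \approx 5.6251$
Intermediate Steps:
$g = 2172$ ($g = - (119 - 2291) = \left(-1\right) \left(-2172\right) = 2172$)
$\frac{2705 + g}{W{\left(-24 - 5,O{\left(-3 \right)} \right)} + 26} = \frac{2705 + 2172}{\left(-24 - 5\right)^{2} + 26} = \frac{4877}{\left(-24 - 5\right)^{2} + 26} = \frac{4877}{\left(-29\right)^{2} + 26} = \frac{4877}{841 + 26} = \frac{4877}{867}$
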